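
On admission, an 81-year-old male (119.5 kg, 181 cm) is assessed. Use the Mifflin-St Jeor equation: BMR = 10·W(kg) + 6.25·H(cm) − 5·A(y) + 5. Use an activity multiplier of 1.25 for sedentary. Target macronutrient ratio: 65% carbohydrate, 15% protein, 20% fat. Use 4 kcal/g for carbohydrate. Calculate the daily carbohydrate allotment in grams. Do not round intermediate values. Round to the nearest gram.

391 g/day

Mifflin-St Jeor (male): BMR = 10(119.5) + 6.25(181) − 5(81) + 5 = 1195 + 1131.25 − 405 + 5 = 1926.25 kcal/day.
TEE = 1926.25 × 1.25 = 2407.8125 kcal/day.
Carbohydrate energy = 65% × 2407.8125 = 1565.0781 kcal.
Carbohydrate = 1565.0781 ÷ 4 kcal/g = 391.2695 g.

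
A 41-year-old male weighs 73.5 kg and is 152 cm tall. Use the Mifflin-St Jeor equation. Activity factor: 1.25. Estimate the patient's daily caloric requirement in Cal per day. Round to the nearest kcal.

Mifflin-St Jeor (male): BMR = 10(73.5) + 6.25(152) − 5(41) + 5 = 735 + 950 − 205 + 5 = 1485 kcal/day.
TEE = BMR × activity factor = 1485 × 1.25 = 1856.25 kcal/day.

1856 Cal per day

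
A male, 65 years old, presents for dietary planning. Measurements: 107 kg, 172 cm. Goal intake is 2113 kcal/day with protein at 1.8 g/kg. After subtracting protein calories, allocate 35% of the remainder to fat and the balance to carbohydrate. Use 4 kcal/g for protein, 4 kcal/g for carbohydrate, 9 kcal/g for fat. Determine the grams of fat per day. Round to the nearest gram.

Protein = 1.8 × 107 = 192.6 g → 192.6 × 4 = 770.4 kcal.
Non-protein calories = 2113 − 770.4 = 1342.6 kcal.
Fat: 35% × 1342.6 = 469.91 kcal; carbohydrate: 872.69 kcal.
Fat: 469.91 kcal ÷ 9 kcal/g = 52.2122 g.

52 g/day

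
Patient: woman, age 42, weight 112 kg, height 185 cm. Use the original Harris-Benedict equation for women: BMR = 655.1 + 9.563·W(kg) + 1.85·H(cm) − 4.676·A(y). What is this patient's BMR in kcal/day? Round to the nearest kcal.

Harris-Benedict: BMR = 655.1 + 9.563(112) + 1.85(185) − 4.676(42) = 1872.014 kcal/day.

1872 kcal/day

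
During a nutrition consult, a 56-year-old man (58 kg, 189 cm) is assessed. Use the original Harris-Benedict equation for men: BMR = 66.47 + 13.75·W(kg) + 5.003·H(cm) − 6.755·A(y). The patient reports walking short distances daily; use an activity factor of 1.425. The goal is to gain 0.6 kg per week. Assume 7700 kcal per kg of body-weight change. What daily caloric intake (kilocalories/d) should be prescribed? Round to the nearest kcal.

2700 kilocalories/d

Harris-Benedict: BMR = 66.47 + 13.75(58) + 5.003(189) − 6.755(56) = 1431.257 kcal/day.
TEE = 1431.257 × 1.425 = 2039.5412 kcal/day.
Required daily surplus = 0.6 × 7700 ÷ 7 = 660 kcal/day.
Target intake = 2039.5412 + 660 = 2699.5412 kcal/day.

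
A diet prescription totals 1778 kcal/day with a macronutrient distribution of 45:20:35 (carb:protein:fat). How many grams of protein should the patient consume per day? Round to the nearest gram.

89 g/day

Protein energy = 20% × 1778 = 355.6 kcal.
At 4 kcal/g: 355.6 ÷ 4 = 88.9 g.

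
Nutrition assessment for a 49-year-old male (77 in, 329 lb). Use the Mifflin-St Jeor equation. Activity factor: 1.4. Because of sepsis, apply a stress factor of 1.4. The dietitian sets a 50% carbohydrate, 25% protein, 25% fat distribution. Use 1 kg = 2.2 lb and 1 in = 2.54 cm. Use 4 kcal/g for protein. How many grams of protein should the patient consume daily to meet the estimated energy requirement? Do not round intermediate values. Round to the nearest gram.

Convert to metric: weight = 329 ÷ 2.2 = 149.5455 kg; height = 77 × 2.54 = 195.58 cm.
Mifflin-St Jeor (male): BMR = 10(149.5455) + 6.25(195.58) − 5(49) + 5 = 1495.4545 + 1222.375 − 245 + 5 = 2477.8295 kcal/day.
TEE = 2477.8295 × 1.4 = 3468.9614 kcal/day.
With stress factor 1.4: 3468.9614 × 1.4 = 4856.5459 kcal/day.
Protein energy = 25% × 4856.5459 = 1214.1365 kcal.
Protein = 1214.1365 ÷ 4 kcal/g = 303.5341 g.

304 g/day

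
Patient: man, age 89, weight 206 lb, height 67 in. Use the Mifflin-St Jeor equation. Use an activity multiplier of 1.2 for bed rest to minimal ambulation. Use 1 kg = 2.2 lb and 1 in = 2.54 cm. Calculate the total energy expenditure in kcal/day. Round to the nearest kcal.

1872 kcal/day

Convert to metric: weight = 206 ÷ 2.2 = 93.6364 kg; height = 67 × 2.54 = 170.18 cm.
Mifflin-St Jeor (male): BMR = 10(93.6364) + 6.25(170.18) − 5(89) + 5 = 936.3636 + 1063.625 − 445 + 5 = 1559.9886 kcal/day.
TEE = BMR × activity factor = 1559.9886 × 1.2 = 1871.9864 kcal/day.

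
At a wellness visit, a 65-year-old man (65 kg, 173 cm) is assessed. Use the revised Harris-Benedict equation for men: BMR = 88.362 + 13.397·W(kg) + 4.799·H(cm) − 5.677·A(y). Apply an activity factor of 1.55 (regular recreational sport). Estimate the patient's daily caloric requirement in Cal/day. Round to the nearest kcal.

2202 Cal/day

Harris-Benedict: BMR = 88.362 + 13.397(65) + 4.799(173) − 5.677(65) = 1420.389 kcal/day.
TEE = BMR × activity factor = 1420.389 × 1.55 = 2201.603 kcal/day.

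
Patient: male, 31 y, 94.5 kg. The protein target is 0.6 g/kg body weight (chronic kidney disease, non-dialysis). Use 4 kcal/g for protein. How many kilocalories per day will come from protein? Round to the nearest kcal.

Protein = 0.6 g/kg × 94.5 kg = 56.7 g/day.
Protein energy = 56.7 g × 4 kcal/g = 226.8 kcal/day.

227 kcal/day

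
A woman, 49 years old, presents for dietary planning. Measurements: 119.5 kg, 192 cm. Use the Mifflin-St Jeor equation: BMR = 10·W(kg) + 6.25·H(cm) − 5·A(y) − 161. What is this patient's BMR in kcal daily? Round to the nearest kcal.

Mifflin-St Jeor (female): BMR = 10(119.5) + 6.25(192) − 5(49) − 161 = 1195 + 1200 − 245 − 161 = 1989 kcal/day.

1989 kcal daily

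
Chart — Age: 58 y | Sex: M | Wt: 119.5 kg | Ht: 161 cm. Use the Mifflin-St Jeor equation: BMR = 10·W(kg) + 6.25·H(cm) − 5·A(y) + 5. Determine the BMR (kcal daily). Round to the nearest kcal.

1916 kcal daily

Mifflin-St Jeor (male): BMR = 10(119.5) + 6.25(161) − 5(58) + 5 = 1195 + 1006.25 − 290 + 5 = 1916.25 kcal/day.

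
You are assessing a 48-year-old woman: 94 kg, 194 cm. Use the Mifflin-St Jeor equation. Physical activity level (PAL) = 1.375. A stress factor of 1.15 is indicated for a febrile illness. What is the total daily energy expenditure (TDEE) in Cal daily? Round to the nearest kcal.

2770 Cal daily

Mifflin-St Jeor (female): BMR = 10(94) + 6.25(194) − 5(48) − 161 = 940 + 1212.5 − 240 − 161 = 1751.5 kcal/day.
TEE = BMR × activity factor = 1751.5 × 1.375 = 2408.3125 kcal/day.
Apply stress factor: 2408.3125 × 1.15 = 2769.5594 kcal/day.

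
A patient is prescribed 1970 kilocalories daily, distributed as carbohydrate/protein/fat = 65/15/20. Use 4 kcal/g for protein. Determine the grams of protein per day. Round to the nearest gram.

74 g/day

Protein energy = 15% × 1970 = 295.5 kcal.
At 4 kcal/g: 295.5 ÷ 4 = 73.875 g.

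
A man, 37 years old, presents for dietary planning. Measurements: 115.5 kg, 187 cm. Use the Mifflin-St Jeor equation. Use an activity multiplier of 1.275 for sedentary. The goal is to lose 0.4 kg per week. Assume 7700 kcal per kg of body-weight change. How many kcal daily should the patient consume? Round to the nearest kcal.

Mifflin-St Jeor (male): BMR = 10(115.5) + 6.25(187) − 5(37) + 5 = 1155 + 1168.75 − 185 + 5 = 2143.75 kcal/day.
TEE = 2143.75 × 1.275 = 2733.2813 kcal/day.
Required daily deficit = 0.4 × 7700 ÷ 7 = 440 kcal/day.
Target intake = 2733.2813 − 440 = 2293.2813 kcal/day.

2293 kcal daily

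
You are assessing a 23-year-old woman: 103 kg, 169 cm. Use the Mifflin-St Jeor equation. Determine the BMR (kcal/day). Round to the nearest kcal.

1810 kcal/day

Mifflin-St Jeor (female): BMR = 10(103) + 6.25(169) − 5(23) − 161 = 1030 + 1056.25 − 115 − 161 = 1810.25 kcal/day.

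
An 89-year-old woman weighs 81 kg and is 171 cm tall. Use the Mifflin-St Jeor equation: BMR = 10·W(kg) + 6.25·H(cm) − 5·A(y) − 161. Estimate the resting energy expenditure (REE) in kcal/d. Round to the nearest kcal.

Mifflin-St Jeor (female): BMR = 10(81) + 6.25(171) − 5(89) − 161 = 810 + 1068.75 − 445 − 161 = 1272.75 kcal/day.

1273 kcal/d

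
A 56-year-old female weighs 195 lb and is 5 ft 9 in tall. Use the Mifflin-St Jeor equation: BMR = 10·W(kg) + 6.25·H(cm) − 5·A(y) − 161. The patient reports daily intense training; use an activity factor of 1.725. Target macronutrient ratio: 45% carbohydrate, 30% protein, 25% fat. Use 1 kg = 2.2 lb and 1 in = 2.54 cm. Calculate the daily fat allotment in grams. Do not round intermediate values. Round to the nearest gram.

74 g/day

Convert to metric: weight = 195 ÷ 2.2 = 88.6364 kg; height = (5×12 + 9) × 2.54 = 69 × 2.54 = 175.26 cm.
Mifflin-St Jeor (female): BMR = 10(88.6364) + 6.25(175.26) − 5(56) − 161 = 886.3636 + 1095.375 − 280 − 161 = 1540.7386 kcal/day.
TEE = 1540.7386 × 1.725 = 2657.7741 kcal/day.
Fat energy = 25% × 2657.7741 = 664.4435 kcal.
Fat = 664.4435 ÷ 9 kcal/g = 73.8271 g.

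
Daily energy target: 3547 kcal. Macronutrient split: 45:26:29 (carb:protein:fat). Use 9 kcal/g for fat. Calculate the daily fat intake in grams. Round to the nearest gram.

114 g/day

Fat energy = 29% × 3547 = 1028.63 kcal.
At 9 kcal/g: 1028.63 ÷ 9 = 114.2922 g.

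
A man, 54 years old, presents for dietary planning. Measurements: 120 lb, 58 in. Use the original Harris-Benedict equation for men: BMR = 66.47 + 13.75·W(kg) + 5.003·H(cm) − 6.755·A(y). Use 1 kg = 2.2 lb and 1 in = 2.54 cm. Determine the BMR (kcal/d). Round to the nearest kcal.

1189 kcal/d

Convert to metric: weight = 120 ÷ 2.2 = 54.5455 kg; height = 58 × 2.54 = 147.32 cm.
Harris-Benedict: BMR = 66.47 + 13.75(54.5455) + 5.003(147.32) − 6.755(54) = 1188.742 kcal/day.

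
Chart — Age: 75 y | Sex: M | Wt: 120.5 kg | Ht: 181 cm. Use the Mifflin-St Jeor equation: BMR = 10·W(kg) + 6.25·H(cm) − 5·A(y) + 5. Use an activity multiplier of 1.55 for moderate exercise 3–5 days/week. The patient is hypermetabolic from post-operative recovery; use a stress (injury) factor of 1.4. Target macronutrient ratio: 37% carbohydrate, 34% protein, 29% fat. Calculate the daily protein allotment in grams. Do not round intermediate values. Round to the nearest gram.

363 g/day

Mifflin-St Jeor (male): BMR = 10(120.5) + 6.25(181) − 5(75) + 5 = 1205 + 1131.25 − 375 + 5 = 1966.25 kcal/day.
TEE = 1966.25 × 1.55 = 3047.6875 kcal/day.
With stress factor 1.4: 3047.6875 × 1.4 = 4266.7625 kcal/day.
Protein energy = 34% × 4266.7625 = 1450.6993 kcal.
Protein = 1450.6993 ÷ 4 kcal/g = 362.6748 g.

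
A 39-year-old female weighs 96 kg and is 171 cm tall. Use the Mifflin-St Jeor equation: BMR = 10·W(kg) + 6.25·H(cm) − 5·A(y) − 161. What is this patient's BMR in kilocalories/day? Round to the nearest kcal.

Mifflin-St Jeor (female): BMR = 10(96) + 6.25(171) − 5(39) − 161 = 960 + 1068.75 − 195 − 161 = 1672.75 kcal/day.

1673 kilocalories/day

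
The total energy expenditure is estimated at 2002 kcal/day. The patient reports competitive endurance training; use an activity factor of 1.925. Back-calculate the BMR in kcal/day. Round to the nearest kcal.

1040 kcal/day

BMR = TEE ÷ activity factor = 2002 ÷ 1.925 = 1040 kcal/day.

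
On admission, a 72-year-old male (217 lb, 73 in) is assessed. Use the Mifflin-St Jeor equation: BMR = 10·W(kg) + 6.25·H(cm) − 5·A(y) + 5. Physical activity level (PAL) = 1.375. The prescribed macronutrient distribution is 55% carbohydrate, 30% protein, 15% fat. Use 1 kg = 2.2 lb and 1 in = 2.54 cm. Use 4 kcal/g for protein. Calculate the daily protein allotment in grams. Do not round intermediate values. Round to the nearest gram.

Convert to metric: weight = 217 ÷ 2.2 = 98.6364 kg; height = 73 × 2.54 = 185.42 cm.
Mifflin-St Jeor (male): BMR = 10(98.6364) + 6.25(185.42) − 5(72) + 5 = 986.3636 + 1158.875 − 360 + 5 = 1790.2386 kcal/day.
TEE = 1790.2386 × 1.375 = 2461.5781 kcal/day.
Protein energy = 30% × 2461.5781 = 738.4734 kcal.
Protein = 738.4734 ÷ 4 kcal/g = 184.6184 g.

185 g/day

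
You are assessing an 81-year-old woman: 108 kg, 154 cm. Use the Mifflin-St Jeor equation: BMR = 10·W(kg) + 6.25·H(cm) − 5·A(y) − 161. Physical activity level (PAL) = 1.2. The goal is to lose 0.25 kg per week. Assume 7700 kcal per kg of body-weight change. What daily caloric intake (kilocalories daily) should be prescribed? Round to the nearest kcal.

Mifflin-St Jeor (female): BMR = 10(108) + 6.25(154) − 5(81) − 161 = 1080 + 962.5 − 405 − 161 = 1476.5 kcal/day.
TEE = 1476.5 × 1.2 = 1771.8 kcal/day.
Required daily deficit = 0.25 × 7700 ÷ 7 = 275 kcal/day.
Target intake = 1771.8 − 275 = 1496.8 kcal/day.

1497 kilocalories daily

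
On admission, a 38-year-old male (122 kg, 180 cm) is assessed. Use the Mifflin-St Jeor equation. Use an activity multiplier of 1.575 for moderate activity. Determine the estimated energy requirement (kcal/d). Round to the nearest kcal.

Mifflin-St Jeor (male): BMR = 10(122) + 6.25(180) − 5(38) + 5 = 1220 + 1125 − 190 + 5 = 2160 kcal/day.
TEE = BMR × activity factor = 2160 × 1.575 = 3402 kcal/day.

3402 kcal/d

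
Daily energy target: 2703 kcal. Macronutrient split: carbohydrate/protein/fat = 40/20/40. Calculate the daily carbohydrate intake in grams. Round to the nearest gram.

Carbohydrate energy = 40% × 2703 = 1081.2 kcal.
At 4 kcal/g: 1081.2 ÷ 4 = 270.3 g.

270 g/day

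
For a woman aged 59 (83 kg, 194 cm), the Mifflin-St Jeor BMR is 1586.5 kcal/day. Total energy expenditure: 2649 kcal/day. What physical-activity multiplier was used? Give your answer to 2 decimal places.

Activity factor = TEE ÷ BMR = 2649 ÷ 1586.5 = 1.67.

1.67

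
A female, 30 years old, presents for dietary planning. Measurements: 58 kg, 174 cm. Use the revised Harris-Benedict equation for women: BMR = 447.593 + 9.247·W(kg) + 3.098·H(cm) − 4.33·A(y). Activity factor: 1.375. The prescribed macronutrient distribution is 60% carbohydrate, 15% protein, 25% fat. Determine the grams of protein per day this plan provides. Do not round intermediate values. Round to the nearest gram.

Harris-Benedict: BMR = 447.593 + 9.247(58) + 3.098(174) − 4.33(30) = 1393.071 kcal/day.
TEE = 1393.071 × 1.375 = 1915.4726 kcal/day.
Protein energy = 15% × 1915.4726 = 287.3209 kcal.
Protein = 287.3209 ÷ 4 kcal/g = 71.8302 g.

72 g/day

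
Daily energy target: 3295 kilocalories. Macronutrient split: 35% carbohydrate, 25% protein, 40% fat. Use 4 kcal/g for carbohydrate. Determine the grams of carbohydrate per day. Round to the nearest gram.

Carbohydrate energy = 35% × 3295 = 1153.25 kcal.
At 4 kcal/g: 1153.25 ÷ 4 = 288.3125 g.

288 g/day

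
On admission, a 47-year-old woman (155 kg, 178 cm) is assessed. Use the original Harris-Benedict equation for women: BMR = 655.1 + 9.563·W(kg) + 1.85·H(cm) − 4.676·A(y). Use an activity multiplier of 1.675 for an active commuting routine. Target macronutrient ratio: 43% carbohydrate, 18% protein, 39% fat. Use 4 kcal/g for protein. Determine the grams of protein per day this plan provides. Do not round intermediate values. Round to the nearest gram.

169 g/day

Harris-Benedict: BMR = 655.1 + 9.563(155) + 1.85(178) − 4.676(47) = 2246.893 kcal/day.
TEE = 2246.893 × 1.675 = 3763.5458 kcal/day.
Protein energy = 18% × 3763.5458 = 677.4382 kcal.
Protein = 677.4382 ÷ 4 kcal/g = 169.3596 g.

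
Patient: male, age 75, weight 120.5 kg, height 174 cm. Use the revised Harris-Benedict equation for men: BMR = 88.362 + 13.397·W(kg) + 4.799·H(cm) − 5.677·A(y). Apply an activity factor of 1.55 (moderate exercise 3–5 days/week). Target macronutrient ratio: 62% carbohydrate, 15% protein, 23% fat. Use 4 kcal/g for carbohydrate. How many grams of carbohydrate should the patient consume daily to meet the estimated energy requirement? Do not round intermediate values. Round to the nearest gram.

Harris-Benedict: BMR = 88.362 + 13.397(120.5) + 4.799(174) − 5.677(75) = 2111.9515 kcal/day.
TEE = 2111.9515 × 1.55 = 3273.5248 kcal/day.
Carbohydrate energy = 62% × 3273.5248 = 2029.5854 kcal.
Carbohydrate = 2029.5854 ÷ 4 kcal/g = 507.3963 g.

507 g/day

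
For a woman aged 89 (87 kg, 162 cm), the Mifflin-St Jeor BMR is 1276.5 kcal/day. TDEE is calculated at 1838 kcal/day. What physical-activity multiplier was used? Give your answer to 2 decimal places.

1.44

Activity factor = TEE ÷ BMR = 1838 ÷ 1276.5 = 1.44.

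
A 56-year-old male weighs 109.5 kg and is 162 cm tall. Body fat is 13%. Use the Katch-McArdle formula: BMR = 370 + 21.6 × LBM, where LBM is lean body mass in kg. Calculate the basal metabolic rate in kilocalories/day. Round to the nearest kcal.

2428 kilocalories/day

LBM = 109.5 × (1 − 0.13) = 95.265 kg. Katch-McArdle: BMR = 370 + 21.6 × 95.265 = 2427.724 kcal/day.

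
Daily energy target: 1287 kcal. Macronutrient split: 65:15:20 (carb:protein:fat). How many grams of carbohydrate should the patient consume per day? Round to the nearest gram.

Carbohydrate energy = 65% × 1287 = 836.55 kcal.
At 4 kcal/g: 836.55 ÷ 4 = 209.1375 g.

209 g/day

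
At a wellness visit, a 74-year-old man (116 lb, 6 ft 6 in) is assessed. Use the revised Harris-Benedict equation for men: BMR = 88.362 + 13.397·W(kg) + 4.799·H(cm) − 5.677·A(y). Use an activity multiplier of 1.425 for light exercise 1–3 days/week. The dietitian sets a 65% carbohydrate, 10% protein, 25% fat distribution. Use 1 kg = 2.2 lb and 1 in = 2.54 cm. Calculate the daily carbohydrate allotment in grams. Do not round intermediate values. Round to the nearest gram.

307 g/day

Convert to metric: weight = 116 ÷ 2.2 = 52.7273 kg; height = (6×12 + 6) × 2.54 = 78 × 2.54 = 198.12 cm.
Harris-Benedict: BMR = 88.362 + 13.397(52.7273) + 4.799(198.12) − 5.677(74) = 1325.4292 kcal/day.
TEE = 1325.4292 × 1.425 = 1888.7365 kcal/day.
Carbohydrate energy = 65% × 1888.7365 = 1227.6788 kcal.
Carbohydrate = 1227.6788 ÷ 4 kcal/g = 306.9197 g.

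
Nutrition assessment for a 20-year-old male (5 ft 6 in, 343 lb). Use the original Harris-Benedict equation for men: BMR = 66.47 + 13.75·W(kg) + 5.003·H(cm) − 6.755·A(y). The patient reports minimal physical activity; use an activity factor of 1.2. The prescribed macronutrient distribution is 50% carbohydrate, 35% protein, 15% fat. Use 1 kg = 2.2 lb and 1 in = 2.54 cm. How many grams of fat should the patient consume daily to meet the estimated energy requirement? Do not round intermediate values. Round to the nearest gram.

58 g/day

Convert to metric: weight = 343 ÷ 2.2 = 155.9091 kg; height = (5×12 + 6) × 2.54 = 66 × 2.54 = 167.64 cm.
Harris-Benedict: BMR = 66.47 + 13.75(155.9091) + 5.003(167.64) − 6.755(20) = 2913.8229 kcal/day.
TEE = 2913.8229 × 1.2 = 3496.5875 kcal/day.
Fat energy = 15% × 3496.5875 = 524.4881 kcal.
Fat = 524.4881 ÷ 9 kcal/g = 58.2765 g.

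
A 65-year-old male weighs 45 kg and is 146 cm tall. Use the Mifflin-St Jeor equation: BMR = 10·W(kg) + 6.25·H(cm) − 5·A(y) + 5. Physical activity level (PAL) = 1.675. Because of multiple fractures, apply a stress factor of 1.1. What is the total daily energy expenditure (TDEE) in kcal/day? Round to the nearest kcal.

1921 kcal/day

Mifflin-St Jeor (male): BMR = 10(45) + 6.25(146) − 5(65) + 5 = 450 + 912.5 − 325 + 5 = 1042.5 kcal/day.
TEE = BMR × activity factor = 1042.5 × 1.675 = 1746.1875 kcal/day.
Apply stress factor: 1746.1875 × 1.1 = 1920.8063 kcal/day.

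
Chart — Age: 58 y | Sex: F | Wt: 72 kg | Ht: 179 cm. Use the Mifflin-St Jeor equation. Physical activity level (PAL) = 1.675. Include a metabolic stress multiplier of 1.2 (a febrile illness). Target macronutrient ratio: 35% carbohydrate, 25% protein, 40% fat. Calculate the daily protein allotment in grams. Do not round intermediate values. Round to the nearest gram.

Mifflin-St Jeor (female): BMR = 10(72) + 6.25(179) − 5(58) − 161 = 720 + 1118.75 − 290 − 161 = 1387.75 kcal/day.
TEE = 1387.75 × 1.675 = 2324.4813 kcal/day.
With stress factor 1.2: 2324.4813 × 1.2 = 2789.3775 kcal/day.
Protein energy = 25% × 2789.3775 = 697.3444 kcal.
Protein = 697.3444 ÷ 4 kcal/g = 174.3361 g.

174 g/day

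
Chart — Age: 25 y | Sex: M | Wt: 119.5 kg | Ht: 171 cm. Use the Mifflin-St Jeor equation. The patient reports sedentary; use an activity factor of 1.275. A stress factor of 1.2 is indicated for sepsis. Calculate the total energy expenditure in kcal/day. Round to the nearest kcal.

Mifflin-St Jeor (male): BMR = 10(119.5) + 6.25(171) − 5(25) + 5 = 1195 + 1068.75 − 125 + 5 = 2143.75 kcal/day.
TEE = BMR × activity factor = 2143.75 × 1.275 = 2733.2813 kcal/day.
Apply stress factor: 2733.2813 × 1.2 = 3279.9375 kcal/day.

3280 kcal/day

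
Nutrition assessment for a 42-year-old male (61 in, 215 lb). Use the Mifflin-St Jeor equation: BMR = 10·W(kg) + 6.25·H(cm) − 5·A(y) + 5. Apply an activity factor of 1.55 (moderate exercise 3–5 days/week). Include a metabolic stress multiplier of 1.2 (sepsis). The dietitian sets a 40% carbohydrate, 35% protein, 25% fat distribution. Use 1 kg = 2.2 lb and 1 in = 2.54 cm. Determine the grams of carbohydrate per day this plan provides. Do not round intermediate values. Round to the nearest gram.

324 g/day

Convert to metric: weight = 215 ÷ 2.2 = 97.7273 kg; height = 61 × 2.54 = 154.94 cm.
Mifflin-St Jeor (male): BMR = 10(97.7273) + 6.25(154.94) − 5(42) + 5 = 977.2727 + 968.375 − 210 + 5 = 1740.6477 kcal/day.
TEE = 1740.6477 × 1.55 = 2698.004 kcal/day.
With stress factor 1.2: 2698.004 × 1.2 = 3237.6048 kcal/day.
Carbohydrate energy = 40% × 3237.6048 = 1295.0419 kcal.
Carbohydrate = 1295.0419 ÷ 4 kcal/g = 323.7605 g.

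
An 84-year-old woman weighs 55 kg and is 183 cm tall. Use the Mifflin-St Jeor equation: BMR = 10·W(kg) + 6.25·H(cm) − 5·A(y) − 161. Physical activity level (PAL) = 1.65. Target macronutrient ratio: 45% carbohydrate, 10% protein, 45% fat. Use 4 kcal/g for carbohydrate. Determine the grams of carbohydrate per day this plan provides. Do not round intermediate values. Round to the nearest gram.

Mifflin-St Jeor (female): BMR = 10(55) + 6.25(183) − 5(84) − 161 = 550 + 1143.75 − 420 − 161 = 1112.75 kcal/day.
TEE = 1112.75 × 1.65 = 1836.0375 kcal/day.
Carbohydrate energy = 45% × 1836.0375 = 826.2169 kcal.
Carbohydrate = 826.2169 ÷ 4 kcal/g = 206.5542 g.

207 g/day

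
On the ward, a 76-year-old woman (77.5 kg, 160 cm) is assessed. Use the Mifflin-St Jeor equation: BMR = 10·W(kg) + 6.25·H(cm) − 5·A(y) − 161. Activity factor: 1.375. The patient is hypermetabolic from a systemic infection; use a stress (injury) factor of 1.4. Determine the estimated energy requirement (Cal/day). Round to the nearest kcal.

2375 Cal/day

Mifflin-St Jeor (female): BMR = 10(77.5) + 6.25(160) − 5(76) − 161 = 775 + 1000 − 380 − 161 = 1234 kcal/day.
TEE = BMR × activity factor = 1234 × 1.375 = 1696.75 kcal/day.
Apply stress factor: 1696.75 × 1.4 = 2375.45 kcal/day.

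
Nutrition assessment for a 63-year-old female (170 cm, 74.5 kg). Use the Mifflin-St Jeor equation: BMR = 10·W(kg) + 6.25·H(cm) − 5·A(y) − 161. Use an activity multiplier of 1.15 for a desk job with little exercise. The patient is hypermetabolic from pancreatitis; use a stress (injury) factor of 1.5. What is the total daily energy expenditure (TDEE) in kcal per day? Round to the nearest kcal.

2297 kcal per day

Mifflin-St Jeor (female): BMR = 10(74.5) + 6.25(170) − 5(63) − 161 = 745 + 1062.5 − 315 − 161 = 1331.5 kcal/day.
TEE = BMR × activity factor = 1331.5 × 1.15 = 1531.225 kcal/day.
Apply stress factor: 1531.225 × 1.5 = 2296.8375 kcal/day.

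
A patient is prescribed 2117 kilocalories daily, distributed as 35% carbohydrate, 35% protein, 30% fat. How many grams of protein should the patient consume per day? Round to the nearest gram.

Protein energy = 35% × 2117 = 740.95 kcal.
At 4 kcal/g: 740.95 ÷ 4 = 185.2375 g.

185 g/day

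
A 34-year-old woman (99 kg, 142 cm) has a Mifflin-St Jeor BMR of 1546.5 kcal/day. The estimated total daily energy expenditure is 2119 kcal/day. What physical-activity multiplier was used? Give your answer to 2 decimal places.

Activity factor = TEE ÷ BMR = 2119 ÷ 1546.5 = 1.37.

1.37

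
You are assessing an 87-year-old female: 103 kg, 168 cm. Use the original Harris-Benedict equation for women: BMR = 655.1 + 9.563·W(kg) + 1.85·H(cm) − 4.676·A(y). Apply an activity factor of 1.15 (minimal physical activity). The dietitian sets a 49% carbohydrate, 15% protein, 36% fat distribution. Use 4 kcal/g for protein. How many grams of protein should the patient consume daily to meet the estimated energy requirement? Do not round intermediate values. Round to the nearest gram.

67 g/day

Harris-Benedict: BMR = 655.1 + 9.563(103) + 1.85(168) − 4.676(87) = 1544.077 kcal/day.
TEE = 1544.077 × 1.15 = 1775.6886 kcal/day.
Protein energy = 15% × 1775.6886 = 266.3533 kcal.
Protein = 266.3533 ÷ 4 kcal/g = 66.5883 g.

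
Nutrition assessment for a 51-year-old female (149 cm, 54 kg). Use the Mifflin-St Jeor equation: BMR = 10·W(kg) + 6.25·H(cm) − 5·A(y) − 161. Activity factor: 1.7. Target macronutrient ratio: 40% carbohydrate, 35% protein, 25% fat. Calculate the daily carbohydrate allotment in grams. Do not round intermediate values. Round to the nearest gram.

179 g/day

Mifflin-St Jeor (female): BMR = 10(54) + 6.25(149) − 5(51) − 161 = 540 + 931.25 − 255 − 161 = 1055.25 kcal/day.
TEE = 1055.25 × 1.7 = 1793.925 kcal/day.
Carbohydrate energy = 40% × 1793.925 = 717.57 kcal.
Carbohydrate = 717.57 ÷ 4 kcal/g = 179.3925 g.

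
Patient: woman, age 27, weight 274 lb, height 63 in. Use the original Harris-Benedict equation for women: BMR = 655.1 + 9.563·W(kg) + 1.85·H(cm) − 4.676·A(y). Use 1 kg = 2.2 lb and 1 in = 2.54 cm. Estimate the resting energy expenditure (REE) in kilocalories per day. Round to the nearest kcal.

Convert to metric: weight = 274 ÷ 2.2 = 124.5455 kg; height = 63 × 2.54 = 160.02 cm.
Harris-Benedict: BMR = 655.1 + 9.563(124.5455) + 1.85(160.02) − 4.676(27) = 2015.9132 kcal/day.

2016 kilocalories per day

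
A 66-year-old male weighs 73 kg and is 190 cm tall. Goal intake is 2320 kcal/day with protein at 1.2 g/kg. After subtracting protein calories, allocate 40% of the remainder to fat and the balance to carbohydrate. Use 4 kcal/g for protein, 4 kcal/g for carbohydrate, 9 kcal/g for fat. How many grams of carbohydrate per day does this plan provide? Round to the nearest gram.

295 g/day

Protein = 1.2 × 73 = 87.6 g → 87.6 × 4 = 350.4 kcal.
Non-protein calories = 2320 − 350.4 = 1969.6 kcal.
Fat: 40% × 1969.6 = 787.84 kcal; carbohydrate: 1181.76 kcal.
Carbohydrate: 1181.76 kcal ÷ 4 kcal/g = 295.44 g.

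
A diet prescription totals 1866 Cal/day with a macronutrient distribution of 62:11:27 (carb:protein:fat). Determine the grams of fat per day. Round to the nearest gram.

Fat energy = 27% × 1866 = 503.82 kcal.
At 9 kcal/g: 503.82 ÷ 9 = 55.98 g.

56 g/day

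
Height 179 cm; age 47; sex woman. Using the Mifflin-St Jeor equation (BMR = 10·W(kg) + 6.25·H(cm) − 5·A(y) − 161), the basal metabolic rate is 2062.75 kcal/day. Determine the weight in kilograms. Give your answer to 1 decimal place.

134.0 kg

2062.75 = 10·W + 6.25(179) − 5(47) − 161
10·W = 2062.75 − 722.75 = 1340, so W = 134 kg.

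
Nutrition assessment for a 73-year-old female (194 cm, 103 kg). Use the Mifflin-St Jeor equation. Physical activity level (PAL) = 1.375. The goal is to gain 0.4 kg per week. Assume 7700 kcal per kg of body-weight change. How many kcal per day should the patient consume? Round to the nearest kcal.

Mifflin-St Jeor (female): BMR = 10(103) + 6.25(194) − 5(73) − 161 = 1030 + 1212.5 − 365 − 161 = 1716.5 kcal/day.
TEE = 1716.5 × 1.375 = 2360.1875 kcal/day.
Required daily surplus = 0.4 × 7700 ÷ 7 = 440 kcal/day.
Target intake = 2360.1875 + 440 = 2800.1875 kcal/day.

2800 kcal per day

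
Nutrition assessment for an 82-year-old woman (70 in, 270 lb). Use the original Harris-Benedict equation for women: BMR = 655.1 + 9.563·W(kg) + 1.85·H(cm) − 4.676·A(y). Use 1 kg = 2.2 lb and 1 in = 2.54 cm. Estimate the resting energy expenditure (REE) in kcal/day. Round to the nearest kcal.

Convert to metric: weight = 270 ÷ 2.2 = 122.7273 kg; height = 70 × 2.54 = 177.8 cm.
Harris-Benedict: BMR = 655.1 + 9.563(122.7273) + 1.85(177.8) − 4.676(82) = 1774.2389 kcal/day.

1774 kcal/day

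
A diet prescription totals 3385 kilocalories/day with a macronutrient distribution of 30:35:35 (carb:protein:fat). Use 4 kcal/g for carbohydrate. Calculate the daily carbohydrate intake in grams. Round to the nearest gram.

254 g/day

Carbohydrate energy = 30% × 3385 = 1015.5 kcal.
At 4 kcal/g: 1015.5 ÷ 4 = 253.875 g.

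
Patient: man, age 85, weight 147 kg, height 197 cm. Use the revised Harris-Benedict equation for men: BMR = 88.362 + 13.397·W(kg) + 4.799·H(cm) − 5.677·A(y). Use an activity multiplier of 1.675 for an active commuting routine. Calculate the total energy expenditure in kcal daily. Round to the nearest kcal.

Harris-Benedict: BMR = 88.362 + 13.397(147) + 4.799(197) − 5.677(85) = 2520.579 kcal/day.
TEE = BMR × activity factor = 2520.579 × 1.675 = 4221.9698 kcal/day.

4222 kcal daily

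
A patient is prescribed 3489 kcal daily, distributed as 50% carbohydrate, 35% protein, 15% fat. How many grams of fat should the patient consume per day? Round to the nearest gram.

Fat energy = 15% × 3489 = 523.35 kcal.
At 9 kcal/g: 523.35 ÷ 9 = 58.15 g.

58 g/day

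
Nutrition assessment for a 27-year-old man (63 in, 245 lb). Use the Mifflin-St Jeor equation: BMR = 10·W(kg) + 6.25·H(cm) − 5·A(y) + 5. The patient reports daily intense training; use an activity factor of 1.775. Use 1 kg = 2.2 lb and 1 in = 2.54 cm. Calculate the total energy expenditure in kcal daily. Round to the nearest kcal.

3521 kcal daily

Convert to metric: weight = 245 ÷ 2.2 = 111.3636 kg; height = 63 × 2.54 = 160.02 cm.
Mifflin-St Jeor (male): BMR = 10(111.3636) + 6.25(160.02) − 5(27) + 5 = 1113.6364 + 1000.125 − 135 + 5 = 1983.7614 kcal/day.
TEE = BMR × activity factor = 1983.7614 × 1.775 = 3521.1764 kcal/day.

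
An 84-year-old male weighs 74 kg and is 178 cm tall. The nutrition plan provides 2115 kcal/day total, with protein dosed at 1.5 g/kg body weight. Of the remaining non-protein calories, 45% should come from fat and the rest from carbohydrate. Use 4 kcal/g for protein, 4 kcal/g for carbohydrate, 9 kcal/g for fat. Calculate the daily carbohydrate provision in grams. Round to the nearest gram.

Protein = 1.5 × 74 = 111 g → 111 × 4 = 444 kcal.
Non-protein calories = 2115 − 444 = 1671 kcal.
Fat: 45% × 1671 = 751.95 kcal; carbohydrate: 919.05 kcal.
Carbohydrate: 919.05 kcal ÷ 4 kcal/g = 229.7625 g.

230 g/day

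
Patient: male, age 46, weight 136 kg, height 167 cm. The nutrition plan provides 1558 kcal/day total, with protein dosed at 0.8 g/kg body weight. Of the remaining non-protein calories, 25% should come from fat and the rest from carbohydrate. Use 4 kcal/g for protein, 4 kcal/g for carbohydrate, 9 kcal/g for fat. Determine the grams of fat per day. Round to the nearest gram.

31 g/day

Protein = 0.8 × 136 = 108.8 g → 108.8 × 4 = 435.2 kcal.
Non-protein calories = 1558 − 435.2 = 1122.8 kcal.
Fat: 25% × 1122.8 = 280.7 kcal; carbohydrate: 842.1 kcal.
Fat: 280.7 kcal ÷ 9 kcal/g = 31.1889 g.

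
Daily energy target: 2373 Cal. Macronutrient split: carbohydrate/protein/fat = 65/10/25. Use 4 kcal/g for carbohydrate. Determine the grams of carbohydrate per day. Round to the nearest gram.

386 g/day

Carbohydrate energy = 65% × 2373 = 1542.45 kcal.
At 4 kcal/g: 1542.45 ÷ 4 = 385.6125 g.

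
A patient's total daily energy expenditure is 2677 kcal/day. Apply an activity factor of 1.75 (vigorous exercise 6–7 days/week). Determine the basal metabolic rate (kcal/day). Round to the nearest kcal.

1530 kcal/day

BMR = TEE ÷ activity factor = 2677 ÷ 1.75 = 1529.7143 kcal/day.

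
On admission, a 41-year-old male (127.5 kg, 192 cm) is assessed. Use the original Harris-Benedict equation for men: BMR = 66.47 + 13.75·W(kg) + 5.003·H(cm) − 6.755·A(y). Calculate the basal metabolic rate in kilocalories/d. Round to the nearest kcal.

Harris-Benedict: BMR = 66.47 + 13.75(127.5) + 5.003(192) − 6.755(41) = 2503.216 kcal/day.

2503 kilocalories/d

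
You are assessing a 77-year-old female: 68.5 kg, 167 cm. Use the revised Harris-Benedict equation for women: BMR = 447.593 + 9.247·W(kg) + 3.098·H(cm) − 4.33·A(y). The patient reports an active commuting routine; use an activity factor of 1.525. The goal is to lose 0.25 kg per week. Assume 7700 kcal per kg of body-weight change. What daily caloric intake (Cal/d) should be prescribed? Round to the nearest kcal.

Harris-Benedict: BMR = 447.593 + 9.247(68.5) + 3.098(167) − 4.33(77) = 1264.9685 kcal/day.
TEE = 1264.9685 × 1.525 = 1929.077 kcal/day.
Required daily deficit = 0.25 × 7700 ÷ 7 = 275 kcal/day.
Target intake = 1929.077 − 275 = 1654.077 kcal/day.

1654 Cal/d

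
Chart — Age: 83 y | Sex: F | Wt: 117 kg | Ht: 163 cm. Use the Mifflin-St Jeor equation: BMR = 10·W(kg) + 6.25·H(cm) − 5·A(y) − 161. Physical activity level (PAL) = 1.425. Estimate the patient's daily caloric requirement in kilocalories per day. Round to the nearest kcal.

2298 kilocalories per day

Mifflin-St Jeor (female): BMR = 10(117) + 6.25(163) − 5(83) − 161 = 1170 + 1018.75 − 415 − 161 = 1612.75 kcal/day.
TEE = BMR × activity factor = 1612.75 × 1.425 = 2298.1688 kcal/day.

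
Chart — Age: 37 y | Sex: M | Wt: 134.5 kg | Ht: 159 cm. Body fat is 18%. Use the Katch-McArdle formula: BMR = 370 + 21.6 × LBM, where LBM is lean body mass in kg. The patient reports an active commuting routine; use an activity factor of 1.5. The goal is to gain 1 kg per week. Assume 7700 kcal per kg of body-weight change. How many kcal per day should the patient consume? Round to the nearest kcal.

5228 kcal per day

LBM = 134.5 × (1 − 0.18) = 110.29 kg. Katch-McArdle: BMR = 370 + 21.6 × 110.29 = 2752.264 kcal/day.
TEE = 2752.264 × 1.5 = 4128.396 kcal/day.
Required daily surplus = 1 × 7700 ÷ 7 = 1100 kcal/day.
Target intake = 4128.396 + 1100 = 5228.396 kcal/day.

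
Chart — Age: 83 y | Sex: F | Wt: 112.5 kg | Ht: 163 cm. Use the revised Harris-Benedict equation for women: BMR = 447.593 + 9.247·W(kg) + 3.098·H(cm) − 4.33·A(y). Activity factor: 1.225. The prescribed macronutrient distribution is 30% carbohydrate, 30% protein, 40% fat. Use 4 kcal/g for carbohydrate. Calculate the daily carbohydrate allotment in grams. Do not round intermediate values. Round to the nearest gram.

150 g/day

Harris-Benedict: BMR = 447.593 + 9.247(112.5) + 3.098(163) − 4.33(83) = 1633.4645 kcal/day.
TEE = 1633.4645 × 1.225 = 2000.994 kcal/day.
Carbohydrate energy = 30% × 2000.994 = 600.2982 kcal.
Carbohydrate = 600.2982 ÷ 4 kcal/g = 150.0746 g.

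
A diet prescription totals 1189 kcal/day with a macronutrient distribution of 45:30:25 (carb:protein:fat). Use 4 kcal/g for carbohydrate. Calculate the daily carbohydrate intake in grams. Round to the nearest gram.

134 g/day

Carbohydrate energy = 45% × 1189 = 535.05 kcal.
At 4 kcal/g: 535.05 ÷ 4 = 133.7625 g.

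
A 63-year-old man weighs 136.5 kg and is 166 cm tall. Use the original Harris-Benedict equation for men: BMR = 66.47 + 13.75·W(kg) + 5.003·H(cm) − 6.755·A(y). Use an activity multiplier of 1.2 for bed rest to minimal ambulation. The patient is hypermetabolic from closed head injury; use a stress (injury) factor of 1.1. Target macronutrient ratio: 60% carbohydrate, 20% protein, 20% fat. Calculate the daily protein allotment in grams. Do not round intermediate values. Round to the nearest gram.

155 g/day

Harris-Benedict: BMR = 66.47 + 13.75(136.5) + 5.003(166) − 6.755(63) = 2348.278 kcal/day.
TEE = 2348.278 × 1.2 = 2817.9336 kcal/day.
With stress factor 1.1: 2817.9336 × 1.1 = 3099.727 kcal/day.
Protein energy = 20% × 3099.727 = 619.9454 kcal.
Protein = 619.9454 ÷ 4 kcal/g = 154.9863 g.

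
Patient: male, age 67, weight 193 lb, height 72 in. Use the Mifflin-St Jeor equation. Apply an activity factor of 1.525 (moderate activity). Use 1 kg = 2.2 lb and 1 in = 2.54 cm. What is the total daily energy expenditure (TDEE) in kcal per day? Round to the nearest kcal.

Convert to metric: weight = 193 ÷ 2.2 = 87.7273 kg; height = 72 × 2.54 = 182.88 cm.
Mifflin-St Jeor (male): BMR = 10(87.7273) + 6.25(182.88) − 5(67) + 5 = 877.2727 + 1143 − 335 + 5 = 1690.2727 kcal/day.
TEE = BMR × activity factor = 1690.2727 × 1.525 = 2577.6659 kcal/day.

2578 kcal per day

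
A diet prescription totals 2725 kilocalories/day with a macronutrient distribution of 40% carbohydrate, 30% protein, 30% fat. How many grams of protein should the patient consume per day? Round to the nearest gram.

Protein energy = 30% × 2725 = 817.5 kcal.
At 4 kcal/g: 817.5 ÷ 4 = 204.375 g.

204 g/day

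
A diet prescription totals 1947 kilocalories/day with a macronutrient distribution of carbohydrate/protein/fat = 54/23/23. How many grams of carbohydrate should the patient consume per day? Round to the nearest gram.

Carbohydrate energy = 54% × 1947 = 1051.38 kcal.
At 4 kcal/g: 1051.38 ÷ 4 = 262.845 g.

263 g/day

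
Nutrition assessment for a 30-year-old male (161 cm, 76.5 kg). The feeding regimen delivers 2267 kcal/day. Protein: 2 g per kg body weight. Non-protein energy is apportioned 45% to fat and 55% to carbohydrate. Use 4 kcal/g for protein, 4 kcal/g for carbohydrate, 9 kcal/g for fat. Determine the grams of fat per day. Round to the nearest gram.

Protein = 2 × 76.5 = 153 g → 153 × 4 = 612 kcal.
Non-protein calories = 2267 − 612 = 1655 kcal.
Fat: 45% × 1655 = 744.75 kcal; carbohydrate: 910.25 kcal.
Fat: 744.75 kcal ÷ 9 kcal/g = 82.75 g.

83 g/day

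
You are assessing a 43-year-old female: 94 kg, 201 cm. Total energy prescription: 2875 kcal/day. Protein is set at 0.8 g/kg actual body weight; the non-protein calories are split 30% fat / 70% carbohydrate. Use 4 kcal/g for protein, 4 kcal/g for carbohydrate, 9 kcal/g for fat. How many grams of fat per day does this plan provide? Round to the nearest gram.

86 g/day

Protein = 0.8 × 94 = 75.2 g → 75.2 × 4 = 300.8 kcal.
Non-protein calories = 2875 − 300.8 = 2574.2 kcal.
Fat: 30% × 2574.2 = 772.26 kcal; carbohydrate: 1801.94 kcal.
Fat: 772.26 kcal ÷ 9 kcal/g = 85.8067 g.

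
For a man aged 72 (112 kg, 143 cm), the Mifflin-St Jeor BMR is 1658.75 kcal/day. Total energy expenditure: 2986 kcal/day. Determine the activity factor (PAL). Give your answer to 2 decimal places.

Activity factor = TEE ÷ BMR = 2986 ÷ 1658.75 = 1.8.

1.80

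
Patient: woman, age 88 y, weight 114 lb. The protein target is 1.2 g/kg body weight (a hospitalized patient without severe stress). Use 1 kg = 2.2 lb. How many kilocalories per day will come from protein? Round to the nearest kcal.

249 kcal/day

Weight in kg = 114 ÷ 2.2 = 51.8182 kg.
Protein = 1.2 g/kg × 51.8182 kg = 62.1818 g/day.
Protein energy = 62.1818 g × 4 kcal/g = 248.7273 kcal/day.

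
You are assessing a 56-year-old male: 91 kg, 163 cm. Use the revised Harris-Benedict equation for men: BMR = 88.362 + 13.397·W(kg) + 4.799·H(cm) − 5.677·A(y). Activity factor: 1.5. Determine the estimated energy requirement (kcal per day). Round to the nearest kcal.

2658 kcal per day

Harris-Benedict: BMR = 88.362 + 13.397(91) + 4.799(163) − 5.677(56) = 1771.814 kcal/day.
TEE = BMR × activity factor = 1771.814 × 1.5 = 2657.721 kcal/day.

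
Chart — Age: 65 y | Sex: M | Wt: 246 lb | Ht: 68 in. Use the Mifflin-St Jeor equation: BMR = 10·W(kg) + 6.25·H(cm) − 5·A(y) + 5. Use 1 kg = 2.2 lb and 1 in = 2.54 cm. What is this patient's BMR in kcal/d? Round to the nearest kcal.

1878 kcal/d

Convert to metric: weight = 246 ÷ 2.2 = 111.8182 kg; height = 68 × 2.54 = 172.72 cm.
Mifflin-St Jeor (male): BMR = 10(111.8182) + 6.25(172.72) − 5(65) + 5 = 1118.1818 + 1079.5 − 325 + 5 = 1877.6818 kcal/day.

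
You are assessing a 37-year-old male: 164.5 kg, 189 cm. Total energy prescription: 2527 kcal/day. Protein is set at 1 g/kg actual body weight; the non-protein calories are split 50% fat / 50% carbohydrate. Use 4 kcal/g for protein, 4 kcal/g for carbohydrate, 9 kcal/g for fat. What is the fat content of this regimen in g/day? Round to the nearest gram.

104 g/day

Protein = 1 × 164.5 = 164.5 g → 164.5 × 4 = 658 kcal.
Non-protein calories = 2527 − 658 = 1869 kcal.
Fat: 50% × 1869 = 934.5 kcal; carbohydrate: 934.5 kcal.
Fat: 934.5 kcal ÷ 9 kcal/g = 103.8333 g.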